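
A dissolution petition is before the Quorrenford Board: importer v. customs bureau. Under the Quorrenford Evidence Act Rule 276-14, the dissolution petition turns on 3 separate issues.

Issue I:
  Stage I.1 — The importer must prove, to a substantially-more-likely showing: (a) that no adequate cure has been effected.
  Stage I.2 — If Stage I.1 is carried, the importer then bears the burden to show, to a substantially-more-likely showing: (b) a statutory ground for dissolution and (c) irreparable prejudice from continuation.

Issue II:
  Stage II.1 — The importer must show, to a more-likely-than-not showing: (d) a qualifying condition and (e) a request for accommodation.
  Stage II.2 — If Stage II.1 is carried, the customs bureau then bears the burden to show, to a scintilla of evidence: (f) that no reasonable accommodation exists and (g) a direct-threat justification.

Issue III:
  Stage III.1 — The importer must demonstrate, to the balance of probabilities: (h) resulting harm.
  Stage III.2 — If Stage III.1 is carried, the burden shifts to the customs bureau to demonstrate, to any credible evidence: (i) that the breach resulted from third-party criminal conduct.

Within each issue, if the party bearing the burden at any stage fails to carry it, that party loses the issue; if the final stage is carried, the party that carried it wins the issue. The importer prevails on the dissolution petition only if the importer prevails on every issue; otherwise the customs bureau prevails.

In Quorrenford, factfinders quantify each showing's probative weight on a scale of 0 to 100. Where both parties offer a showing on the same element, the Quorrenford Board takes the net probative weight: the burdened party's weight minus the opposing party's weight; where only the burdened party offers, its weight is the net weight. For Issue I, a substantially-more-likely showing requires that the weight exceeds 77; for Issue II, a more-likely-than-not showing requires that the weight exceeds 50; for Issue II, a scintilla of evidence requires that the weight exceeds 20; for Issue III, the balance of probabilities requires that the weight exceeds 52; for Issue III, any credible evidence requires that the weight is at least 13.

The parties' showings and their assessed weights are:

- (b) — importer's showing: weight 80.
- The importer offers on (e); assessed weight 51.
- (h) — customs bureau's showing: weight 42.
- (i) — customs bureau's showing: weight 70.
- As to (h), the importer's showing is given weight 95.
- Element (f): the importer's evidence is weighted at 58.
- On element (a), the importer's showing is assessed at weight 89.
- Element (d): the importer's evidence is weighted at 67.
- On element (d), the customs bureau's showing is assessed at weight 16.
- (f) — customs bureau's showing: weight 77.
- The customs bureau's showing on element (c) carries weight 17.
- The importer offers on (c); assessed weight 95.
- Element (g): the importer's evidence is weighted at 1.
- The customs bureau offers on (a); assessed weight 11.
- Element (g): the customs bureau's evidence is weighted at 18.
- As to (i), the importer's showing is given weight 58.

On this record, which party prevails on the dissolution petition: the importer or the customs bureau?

— Issue I —
Stage I.1 — burden on importer; standard: a substantially-more-likely showing (weight exceeds 77).
    (a): 89 − 11 = 78 > 77 [met]
  All elements met. The importer retains the burden for Stage I.2.
Stage I.2 — burden on importer; standard: a substantially-more-likely showing (weight exceeds 77).
    (b): 80 > 77 [met]
    (c): 95 − 17 = 78 > 77 [met]
  All elements met at the final stage.
All stages carried — the importer prevails on this issue.
— Issue II —
Stage II.1 (importer, a more-likely-than-not showing, weight exceeds 50): (d) net 67−16=51 > 50 — meets; (e) 51 > 50 — meets.
  The importer carries Stage II.1; the customs bureau now bears the burden.
Stage II.2 (customs bureau, a scintilla of evidence, weight exceeds 20): (f) net 77−58=19 ≤ 20 — fails; (g) net 18−1=17 ≤ 20 — fails.
  Stage II.2 not carried; the customs bureau fails its burden.
The analysis ends at Stage II.2; the importer prevails on this issue.
— Issue III —
Stage III.1 — burden on importer; standard: the balance of probabilities (weight exceeds 52).
    (h): 95 − 42 = 53 > 52 [met]
  Stage III.1 carried; the burden shifts to the customs bureau.
Stage III.2 — burden on customs bureau; standard: any credible evidence (weight is at least 13).
    (i): 70 − 58 = 12 < 13 [not met]
  Stage III.2 not carried; the customs bureau fails its burden.
The analysis ends at Stage III.2; the importer prevails on this issue.
Per-issue: Issue I → importer; Issue II → importer; Issue III → importer. The importer must prevail on every issue; overall, the importer prevails.

importer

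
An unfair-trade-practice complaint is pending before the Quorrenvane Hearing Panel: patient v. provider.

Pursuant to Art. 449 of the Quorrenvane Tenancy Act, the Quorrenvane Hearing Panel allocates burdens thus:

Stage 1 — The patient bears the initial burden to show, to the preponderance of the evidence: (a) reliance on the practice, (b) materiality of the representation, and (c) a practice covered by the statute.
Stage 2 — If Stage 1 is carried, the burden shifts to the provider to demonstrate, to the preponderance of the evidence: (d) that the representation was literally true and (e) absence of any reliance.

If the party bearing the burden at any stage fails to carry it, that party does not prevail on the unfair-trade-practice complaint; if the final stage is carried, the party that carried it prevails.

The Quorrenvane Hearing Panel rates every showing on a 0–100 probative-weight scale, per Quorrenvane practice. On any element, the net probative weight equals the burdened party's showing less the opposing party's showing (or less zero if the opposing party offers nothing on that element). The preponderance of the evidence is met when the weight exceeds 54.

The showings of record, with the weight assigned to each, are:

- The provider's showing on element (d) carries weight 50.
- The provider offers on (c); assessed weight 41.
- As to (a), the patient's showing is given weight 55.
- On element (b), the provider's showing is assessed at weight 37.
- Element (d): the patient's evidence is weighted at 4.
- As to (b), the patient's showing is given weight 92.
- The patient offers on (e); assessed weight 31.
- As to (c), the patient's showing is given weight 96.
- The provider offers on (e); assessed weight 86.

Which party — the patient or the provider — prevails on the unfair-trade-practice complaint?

patient

Stage 1 (patient, the preponderance of the evidence, weight exceeds 54): (a) 55 > 54 — meets; (b) net 92−37=55 > 54 — meets; (c) net 96−41=55 > 54 — meets.
  Stage 1 carried; the burden shifts to the provider.
Stage 2 (provider, the preponderance of the evidence, weight exceeds 54): (d) net 50−4=46 ≤ 54 — fails; (e) net 86−31=55 > 54 — meets.
  Not every element is met, so the provider fails to carry Stage 2.
So the patient prevails.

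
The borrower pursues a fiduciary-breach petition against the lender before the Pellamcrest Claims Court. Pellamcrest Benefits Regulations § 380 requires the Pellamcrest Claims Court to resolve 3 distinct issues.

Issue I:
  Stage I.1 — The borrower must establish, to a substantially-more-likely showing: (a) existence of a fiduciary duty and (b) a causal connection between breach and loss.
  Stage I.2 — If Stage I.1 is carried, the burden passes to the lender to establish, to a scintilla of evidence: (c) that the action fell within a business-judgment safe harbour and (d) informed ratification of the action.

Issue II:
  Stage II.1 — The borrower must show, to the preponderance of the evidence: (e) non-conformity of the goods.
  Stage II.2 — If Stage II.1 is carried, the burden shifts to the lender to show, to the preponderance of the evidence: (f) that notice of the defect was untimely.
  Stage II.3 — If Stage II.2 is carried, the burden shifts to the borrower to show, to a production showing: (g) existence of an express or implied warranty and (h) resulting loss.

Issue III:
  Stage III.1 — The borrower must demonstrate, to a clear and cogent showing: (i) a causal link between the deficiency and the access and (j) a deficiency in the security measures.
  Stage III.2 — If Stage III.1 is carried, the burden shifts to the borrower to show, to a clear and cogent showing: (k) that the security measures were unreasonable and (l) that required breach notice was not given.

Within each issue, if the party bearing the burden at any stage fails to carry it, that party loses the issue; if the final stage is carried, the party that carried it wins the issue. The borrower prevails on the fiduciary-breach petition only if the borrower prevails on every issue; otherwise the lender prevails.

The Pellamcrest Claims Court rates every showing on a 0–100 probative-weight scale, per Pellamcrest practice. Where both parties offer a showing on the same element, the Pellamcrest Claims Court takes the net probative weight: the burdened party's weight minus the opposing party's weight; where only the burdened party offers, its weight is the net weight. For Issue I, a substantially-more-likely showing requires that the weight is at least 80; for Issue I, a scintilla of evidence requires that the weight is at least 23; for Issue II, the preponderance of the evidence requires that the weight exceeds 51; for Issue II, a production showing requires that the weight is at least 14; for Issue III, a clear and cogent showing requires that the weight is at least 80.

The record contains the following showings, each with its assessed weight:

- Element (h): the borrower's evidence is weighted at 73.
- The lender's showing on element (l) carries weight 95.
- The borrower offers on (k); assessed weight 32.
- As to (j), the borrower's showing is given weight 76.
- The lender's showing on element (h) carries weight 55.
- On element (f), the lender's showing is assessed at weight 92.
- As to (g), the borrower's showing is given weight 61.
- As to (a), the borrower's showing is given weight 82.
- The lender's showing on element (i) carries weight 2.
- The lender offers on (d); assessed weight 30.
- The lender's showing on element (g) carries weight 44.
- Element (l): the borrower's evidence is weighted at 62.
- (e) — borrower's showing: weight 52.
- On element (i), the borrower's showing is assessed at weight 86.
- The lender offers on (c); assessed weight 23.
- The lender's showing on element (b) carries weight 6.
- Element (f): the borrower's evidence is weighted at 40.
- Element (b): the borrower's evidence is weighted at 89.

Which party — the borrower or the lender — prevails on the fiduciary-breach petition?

lender

— Issue I —
Stage I.1 (borrower, a substantially-more-likely showing, weight is at least 80): (a) 82 ≥ 80 — meets; (b) net 89−6=83 ≥ 80 — meets.
  Stage I.1 carried; the burden shifts to the lender.
Stage I.2 (lender, a scintilla of evidence, weight is at least 23): (c) 23 ≥ 23 — meets; (d) 30 ≥ 23 — meets.
  All elements met at the final stage.
Every stage carried; the lender prevails on this issue.
— Issue II —
At Stage II.1 the borrower must meet the preponderance of the evidence (weight exceeds 51): on (e) the weight is 52, > 51, so (e) meets the standard.
  The borrower carries Stage II.1; the lender now bears the burden.
At Stage II.2 the lender must meet the preponderance of the evidence (weight exceeds 51): on (f) the weight is 92 less the opposing 40 gives net 52, > 51, so (f) meets the standard.
  The lender carries Stage II.2; the borrower now bears the burden.
At Stage II.3 the borrower must meet a production showing (weight is at least 14): on (g) the weight is 61 less the opposing 44 gives net 17, which does reach 14, so (g) meets the standard; on (h) the weight is 73 less the opposing 55 gives net 18, ≥ 14, so (h) meets the standard.
  All elements met at the final stage.
Every stage carried; the borrower prevails on this issue.
— Issue III —
Stage III.1 — burden on borrower; standard: a clear and cogent showing (weight is at least 80).
    (i): 86 − 2 = 84 ≥ 80 [met]
    (j): 76 < 80 [not met]
  Not every element is met, so the borrower fails to carry Stage III.1.
So the lender prevails on this issue.
Per-issue: Issue I → lender; Issue II → borrower; Issue III → lender. The borrower must prevail on every issue; overall, the lender prevails.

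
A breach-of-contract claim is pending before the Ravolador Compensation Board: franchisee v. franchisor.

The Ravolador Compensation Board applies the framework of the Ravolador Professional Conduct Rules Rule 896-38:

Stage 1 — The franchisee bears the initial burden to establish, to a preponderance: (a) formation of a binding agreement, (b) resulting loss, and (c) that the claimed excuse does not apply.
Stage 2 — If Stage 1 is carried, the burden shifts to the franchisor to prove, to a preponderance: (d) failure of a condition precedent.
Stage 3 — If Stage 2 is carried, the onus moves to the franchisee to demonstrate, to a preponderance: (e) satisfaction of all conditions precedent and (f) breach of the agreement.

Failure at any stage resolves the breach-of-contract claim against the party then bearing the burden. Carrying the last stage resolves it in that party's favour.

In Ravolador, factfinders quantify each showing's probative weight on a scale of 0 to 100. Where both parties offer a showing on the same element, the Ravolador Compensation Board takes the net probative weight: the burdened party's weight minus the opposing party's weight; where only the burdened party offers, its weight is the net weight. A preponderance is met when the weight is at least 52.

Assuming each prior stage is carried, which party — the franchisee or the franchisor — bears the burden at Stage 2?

franchisor

Stage 2's rule assigns the burden to the franchisor (to a preponderance).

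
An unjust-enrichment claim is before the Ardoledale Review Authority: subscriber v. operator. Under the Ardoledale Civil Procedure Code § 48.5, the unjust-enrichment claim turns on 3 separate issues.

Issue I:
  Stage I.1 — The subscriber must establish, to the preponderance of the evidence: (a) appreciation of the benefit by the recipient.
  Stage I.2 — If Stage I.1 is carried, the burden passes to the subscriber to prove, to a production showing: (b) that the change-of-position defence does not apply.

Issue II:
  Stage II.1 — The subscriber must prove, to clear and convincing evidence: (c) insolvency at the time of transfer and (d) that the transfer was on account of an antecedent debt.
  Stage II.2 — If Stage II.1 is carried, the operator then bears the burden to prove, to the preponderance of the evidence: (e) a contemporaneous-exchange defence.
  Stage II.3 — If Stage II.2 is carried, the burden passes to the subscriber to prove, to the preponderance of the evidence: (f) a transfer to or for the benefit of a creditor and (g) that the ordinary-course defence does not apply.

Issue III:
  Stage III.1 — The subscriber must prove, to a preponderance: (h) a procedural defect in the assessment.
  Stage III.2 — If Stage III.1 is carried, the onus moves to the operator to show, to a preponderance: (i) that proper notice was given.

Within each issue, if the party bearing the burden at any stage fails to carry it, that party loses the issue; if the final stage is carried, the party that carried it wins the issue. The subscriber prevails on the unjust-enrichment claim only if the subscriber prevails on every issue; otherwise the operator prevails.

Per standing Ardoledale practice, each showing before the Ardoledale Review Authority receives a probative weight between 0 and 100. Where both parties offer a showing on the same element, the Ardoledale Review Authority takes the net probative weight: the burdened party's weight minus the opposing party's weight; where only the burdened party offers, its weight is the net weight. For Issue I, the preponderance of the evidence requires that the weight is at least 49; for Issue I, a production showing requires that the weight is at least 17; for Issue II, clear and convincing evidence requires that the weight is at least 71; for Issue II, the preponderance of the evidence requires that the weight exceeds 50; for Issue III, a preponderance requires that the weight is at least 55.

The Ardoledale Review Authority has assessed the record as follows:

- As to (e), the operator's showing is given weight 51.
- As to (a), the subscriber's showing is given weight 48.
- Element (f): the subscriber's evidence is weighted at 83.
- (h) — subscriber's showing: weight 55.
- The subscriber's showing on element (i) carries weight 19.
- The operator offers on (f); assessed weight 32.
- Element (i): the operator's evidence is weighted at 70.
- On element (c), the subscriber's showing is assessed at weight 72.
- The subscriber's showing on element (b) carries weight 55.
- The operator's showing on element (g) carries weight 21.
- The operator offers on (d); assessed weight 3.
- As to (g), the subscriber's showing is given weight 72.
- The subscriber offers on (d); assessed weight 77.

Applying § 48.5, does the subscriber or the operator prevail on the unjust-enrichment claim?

operator

— Issue I —
Stage I.1 (subscriber, the preponderance of the evidence, weight is at least 49): (a) 48 < 49 — fails.
  Not every element is met, so the subscriber fails to carry Stage I.1.
The analysis ends at Stage I.1; the operator prevails on this issue.
— Issue II —
Stage II.1 — burden on subscriber; standard: clear and convincing evidence (weight is at least 71).
    (c): 72 ≥ 71 [met]
    (d): 77 − 3 = 74 ≥ 71 [met]
  The subscriber carries Stage II.1; the operator now bears the burden.
Stage II.2 — burden on operator; standard: the preponderance of the evidence (weight exceeds 50).
    (e): 51 > 50 [met]
  All elements met. The burden passes to the subscriber.
Stage II.3 — burden on subscriber; standard: the preponderance of the evidence (weight exceeds 50).
    (f): 83 − 32 = 51 > 50 [met]
    (g): 72 − 21 = 51 > 50 [met]
  All elements met at the final stage.
All stages carried — the subscriber prevails on this issue.
— Issue III —
At Stage III.1 the subscriber must meet a preponderance (weight is at least 55): on (h) the weight is 55, which does reach 55, so (h) meets the standard.
  All elements met. The burden passes to the operator.
At Stage III.2 the operator must meet a preponderance (weight is at least 55): on (i) the weight is 70 less the opposing 19 gives net 51, < 55, so (i) does not meet the standard.
  Not every element is met, so the operator fails to carry Stage III.2.
The analysis ends at Stage III.2; the subscriber prevails on this issue.
Per-issue: Issue I → operator; Issue II → subscriber; Issue III → subscriber. The subscriber must prevail on every issue; overall, the operator prevails.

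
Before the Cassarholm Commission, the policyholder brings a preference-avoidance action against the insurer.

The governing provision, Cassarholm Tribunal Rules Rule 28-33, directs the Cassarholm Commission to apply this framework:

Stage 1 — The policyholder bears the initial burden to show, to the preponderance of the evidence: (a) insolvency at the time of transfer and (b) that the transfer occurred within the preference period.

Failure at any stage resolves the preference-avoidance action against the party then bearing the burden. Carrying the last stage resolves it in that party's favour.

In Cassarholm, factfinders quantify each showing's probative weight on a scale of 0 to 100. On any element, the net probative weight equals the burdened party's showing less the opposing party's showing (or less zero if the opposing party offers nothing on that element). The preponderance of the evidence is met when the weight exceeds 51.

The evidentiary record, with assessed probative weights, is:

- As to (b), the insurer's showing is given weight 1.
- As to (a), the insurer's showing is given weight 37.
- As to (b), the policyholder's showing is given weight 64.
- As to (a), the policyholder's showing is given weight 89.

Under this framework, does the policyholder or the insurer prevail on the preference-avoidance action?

policyholder

Stage 1 (policyholder, the preponderance of the evidence, weight exceeds 51): (a) net 89−37=52 > 51 — meets; (b) net 64−1=63 > 51 — meets.
  All elements met at the final stage.
With every stage satisfied, the policyholder prevails.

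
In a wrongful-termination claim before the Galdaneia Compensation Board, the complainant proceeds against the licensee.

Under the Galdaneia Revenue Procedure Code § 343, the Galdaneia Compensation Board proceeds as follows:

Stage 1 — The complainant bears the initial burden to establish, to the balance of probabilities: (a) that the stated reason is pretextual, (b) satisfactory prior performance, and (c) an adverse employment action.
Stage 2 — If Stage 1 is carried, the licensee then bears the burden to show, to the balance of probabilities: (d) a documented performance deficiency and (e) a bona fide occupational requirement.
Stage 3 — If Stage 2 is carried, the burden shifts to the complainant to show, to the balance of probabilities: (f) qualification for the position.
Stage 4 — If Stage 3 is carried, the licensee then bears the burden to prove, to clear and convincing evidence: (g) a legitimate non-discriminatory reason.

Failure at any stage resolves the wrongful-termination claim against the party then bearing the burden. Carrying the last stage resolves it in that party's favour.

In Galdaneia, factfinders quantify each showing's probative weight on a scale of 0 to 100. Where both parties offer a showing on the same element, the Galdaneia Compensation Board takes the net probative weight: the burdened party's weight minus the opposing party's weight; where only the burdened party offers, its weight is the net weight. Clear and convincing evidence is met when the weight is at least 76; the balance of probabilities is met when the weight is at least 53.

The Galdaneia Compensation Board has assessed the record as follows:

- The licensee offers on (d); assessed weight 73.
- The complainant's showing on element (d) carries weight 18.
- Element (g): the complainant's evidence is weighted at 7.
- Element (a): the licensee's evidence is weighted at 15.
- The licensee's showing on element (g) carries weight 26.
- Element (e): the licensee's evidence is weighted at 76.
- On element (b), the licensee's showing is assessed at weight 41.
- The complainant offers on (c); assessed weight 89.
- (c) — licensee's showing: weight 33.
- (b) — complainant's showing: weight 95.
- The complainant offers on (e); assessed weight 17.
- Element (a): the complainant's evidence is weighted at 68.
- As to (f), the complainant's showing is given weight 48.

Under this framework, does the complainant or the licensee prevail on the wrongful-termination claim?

At Stage 1 the complainant must meet the balance of probabilities (weight is at least 53): on (a) the weight is 68 less the opposing 15 gives net 53, ≥ 53, so (a) meets the standard; on (b) the weight is 95 less the opposing 41 gives net 54, which does reach 53, so (b) meets the standard; on (c) the weight is 89 less the opposing 33 gives net 56, ≥ 53, so (c) meets the standard.
  Stage 1 carried; the burden shifts to the licensee.
At Stage 2 the licensee must meet the balance of probabilities (weight is at least 53): on (d) the weight is 73 less the opposing 18 gives net 55, ≥ 53, so (d) meets the standard; on (e) the weight is 76 less the opposing 17 gives net 59, which does reach 53, so (e) meets the standard.
  Stage 2 is satisfied; the onus moves to the complainant.
At Stage 3 the complainant must meet the balance of probabilities (weight is at least 53): on (f) the weight is 48, which does not reach 53, so (f) does not meet the standard.
  Not every element is met, so the complainant fails to carry Stage 3.
So the licensee prevails.

licensee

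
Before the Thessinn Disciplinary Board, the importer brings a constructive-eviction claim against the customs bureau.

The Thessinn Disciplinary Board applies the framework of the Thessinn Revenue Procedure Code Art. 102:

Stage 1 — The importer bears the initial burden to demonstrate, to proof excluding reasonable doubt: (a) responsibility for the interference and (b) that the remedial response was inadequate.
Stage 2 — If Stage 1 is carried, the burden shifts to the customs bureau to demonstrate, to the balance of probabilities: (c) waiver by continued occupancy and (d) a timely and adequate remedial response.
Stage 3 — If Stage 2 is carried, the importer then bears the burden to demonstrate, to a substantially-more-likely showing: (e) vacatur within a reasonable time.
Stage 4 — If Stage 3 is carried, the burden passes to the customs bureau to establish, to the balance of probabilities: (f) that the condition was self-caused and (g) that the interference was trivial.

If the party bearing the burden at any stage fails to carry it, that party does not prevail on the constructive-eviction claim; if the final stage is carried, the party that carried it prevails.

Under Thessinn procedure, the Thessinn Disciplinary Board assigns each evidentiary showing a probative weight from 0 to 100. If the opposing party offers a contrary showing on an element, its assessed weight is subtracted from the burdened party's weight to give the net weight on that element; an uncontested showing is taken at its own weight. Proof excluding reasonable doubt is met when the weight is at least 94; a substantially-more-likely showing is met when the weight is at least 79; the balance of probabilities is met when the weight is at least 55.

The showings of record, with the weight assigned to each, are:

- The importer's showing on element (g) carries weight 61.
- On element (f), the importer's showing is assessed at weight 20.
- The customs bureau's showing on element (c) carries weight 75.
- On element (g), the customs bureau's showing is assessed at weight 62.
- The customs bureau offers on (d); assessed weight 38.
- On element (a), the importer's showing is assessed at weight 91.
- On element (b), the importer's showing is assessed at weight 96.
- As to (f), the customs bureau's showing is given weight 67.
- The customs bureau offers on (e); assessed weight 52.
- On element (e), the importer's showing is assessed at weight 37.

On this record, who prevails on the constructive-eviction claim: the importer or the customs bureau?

customs bureau

Stage 1 (importer, proof excluding reasonable doubt, weight is at least 94): (a) 91 < 94 — fails; (b) 96 ≥ 94 — meets.
  The importer does not carry Stage 1.
The analysis ends at Stage 1; the customs bureau prevails.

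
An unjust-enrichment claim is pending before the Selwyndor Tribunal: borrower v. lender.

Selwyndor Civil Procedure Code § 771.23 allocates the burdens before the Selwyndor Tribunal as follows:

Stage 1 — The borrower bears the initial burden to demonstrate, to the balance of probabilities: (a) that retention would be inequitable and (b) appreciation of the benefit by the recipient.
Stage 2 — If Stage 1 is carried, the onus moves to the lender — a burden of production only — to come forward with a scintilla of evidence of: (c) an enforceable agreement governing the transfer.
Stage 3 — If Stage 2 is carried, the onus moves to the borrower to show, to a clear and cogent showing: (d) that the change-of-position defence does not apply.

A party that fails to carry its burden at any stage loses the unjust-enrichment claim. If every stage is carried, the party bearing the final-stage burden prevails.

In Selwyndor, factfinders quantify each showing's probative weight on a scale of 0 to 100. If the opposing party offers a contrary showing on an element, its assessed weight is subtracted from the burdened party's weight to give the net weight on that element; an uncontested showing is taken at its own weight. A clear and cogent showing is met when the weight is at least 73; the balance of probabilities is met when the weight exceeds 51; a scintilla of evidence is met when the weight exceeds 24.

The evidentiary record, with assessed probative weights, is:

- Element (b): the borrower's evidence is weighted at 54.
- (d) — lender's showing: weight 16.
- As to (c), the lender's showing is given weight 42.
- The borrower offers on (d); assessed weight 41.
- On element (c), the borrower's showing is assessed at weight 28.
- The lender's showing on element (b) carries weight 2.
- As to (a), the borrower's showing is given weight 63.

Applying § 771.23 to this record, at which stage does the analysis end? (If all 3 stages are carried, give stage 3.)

stage 2

Stage 1 — burden on borrower; standard: the balance of probabilities (weight exceeds 51).
    (a): 63 > 51 [met]
    (b): 54 − 2 = 52 > 51 [met]
  Stage 1 carried; the burden shifts to the lender.
Stage 2 — burden on lender; standard: a scintilla of evidence (weight exceeds 24).
    (c): 42 − 28 = 14 ≤ 24 [not met]
  Stage 2 not carried; the lender fails its burden.
The analysis ends at Stage 2; the borrower prevails.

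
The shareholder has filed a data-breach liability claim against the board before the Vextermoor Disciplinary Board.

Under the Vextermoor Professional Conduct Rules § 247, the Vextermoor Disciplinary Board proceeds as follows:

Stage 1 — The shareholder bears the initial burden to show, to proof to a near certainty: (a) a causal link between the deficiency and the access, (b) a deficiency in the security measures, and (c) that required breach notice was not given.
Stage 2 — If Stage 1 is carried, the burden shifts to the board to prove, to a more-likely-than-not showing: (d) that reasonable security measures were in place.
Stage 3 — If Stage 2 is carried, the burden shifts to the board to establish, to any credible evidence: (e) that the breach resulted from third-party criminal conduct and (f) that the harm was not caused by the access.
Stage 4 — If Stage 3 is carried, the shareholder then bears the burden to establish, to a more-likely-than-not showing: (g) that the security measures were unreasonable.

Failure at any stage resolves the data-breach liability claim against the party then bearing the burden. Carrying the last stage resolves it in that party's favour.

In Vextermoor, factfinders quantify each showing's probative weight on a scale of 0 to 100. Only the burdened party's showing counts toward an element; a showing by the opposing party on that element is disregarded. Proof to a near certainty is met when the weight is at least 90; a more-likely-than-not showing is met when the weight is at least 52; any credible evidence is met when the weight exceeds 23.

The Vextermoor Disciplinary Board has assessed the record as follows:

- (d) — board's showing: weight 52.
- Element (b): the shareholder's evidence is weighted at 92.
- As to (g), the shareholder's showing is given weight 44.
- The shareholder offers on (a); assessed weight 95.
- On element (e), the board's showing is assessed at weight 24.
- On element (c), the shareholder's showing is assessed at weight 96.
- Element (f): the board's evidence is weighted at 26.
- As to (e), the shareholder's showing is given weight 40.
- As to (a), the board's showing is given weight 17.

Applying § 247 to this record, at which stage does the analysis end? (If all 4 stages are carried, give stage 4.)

stage 4

At Stage 1 the shareholder must meet proof to a near certainty (weight is at least 90): on (a) the weight is 95 (the board's 17 is given no effect), ≥ 90, so (a) meets the standard; on (b) the weight is 92, which does reach 90, so (b) meets the standard; on (c) the weight is 96, which does reach 90, so (c) meets the standard.
  All elements met. The burden passes to the board.
At Stage 2 the board must meet a more-likely-than-not showing (weight is at least 52): on (d) the weight is 52, which does reach 52, so (d) meets the standard.
  Stage 2 is satisfied; the board continues to bear the burden.
At Stage 3 the board must meet any credible evidence (weight exceeds 23): on (e) the weight is 24 (the shareholder's 40 is given no effect), > 23, so (e) meets the standard; on (f) the weight is 26, > 23, so (f) meets the standard.
  Stage 3 is satisfied; the onus moves to the shareholder.
At Stage 4 the shareholder must meet a more-likely-than-not showing (weight is at least 52): on (g) the weight is 44, which does not reach 52, so (g) does not meet the standard.
  Stage 4 not carried; the shareholder fails its burden.
The analysis ends at Stage 4; the board prevails.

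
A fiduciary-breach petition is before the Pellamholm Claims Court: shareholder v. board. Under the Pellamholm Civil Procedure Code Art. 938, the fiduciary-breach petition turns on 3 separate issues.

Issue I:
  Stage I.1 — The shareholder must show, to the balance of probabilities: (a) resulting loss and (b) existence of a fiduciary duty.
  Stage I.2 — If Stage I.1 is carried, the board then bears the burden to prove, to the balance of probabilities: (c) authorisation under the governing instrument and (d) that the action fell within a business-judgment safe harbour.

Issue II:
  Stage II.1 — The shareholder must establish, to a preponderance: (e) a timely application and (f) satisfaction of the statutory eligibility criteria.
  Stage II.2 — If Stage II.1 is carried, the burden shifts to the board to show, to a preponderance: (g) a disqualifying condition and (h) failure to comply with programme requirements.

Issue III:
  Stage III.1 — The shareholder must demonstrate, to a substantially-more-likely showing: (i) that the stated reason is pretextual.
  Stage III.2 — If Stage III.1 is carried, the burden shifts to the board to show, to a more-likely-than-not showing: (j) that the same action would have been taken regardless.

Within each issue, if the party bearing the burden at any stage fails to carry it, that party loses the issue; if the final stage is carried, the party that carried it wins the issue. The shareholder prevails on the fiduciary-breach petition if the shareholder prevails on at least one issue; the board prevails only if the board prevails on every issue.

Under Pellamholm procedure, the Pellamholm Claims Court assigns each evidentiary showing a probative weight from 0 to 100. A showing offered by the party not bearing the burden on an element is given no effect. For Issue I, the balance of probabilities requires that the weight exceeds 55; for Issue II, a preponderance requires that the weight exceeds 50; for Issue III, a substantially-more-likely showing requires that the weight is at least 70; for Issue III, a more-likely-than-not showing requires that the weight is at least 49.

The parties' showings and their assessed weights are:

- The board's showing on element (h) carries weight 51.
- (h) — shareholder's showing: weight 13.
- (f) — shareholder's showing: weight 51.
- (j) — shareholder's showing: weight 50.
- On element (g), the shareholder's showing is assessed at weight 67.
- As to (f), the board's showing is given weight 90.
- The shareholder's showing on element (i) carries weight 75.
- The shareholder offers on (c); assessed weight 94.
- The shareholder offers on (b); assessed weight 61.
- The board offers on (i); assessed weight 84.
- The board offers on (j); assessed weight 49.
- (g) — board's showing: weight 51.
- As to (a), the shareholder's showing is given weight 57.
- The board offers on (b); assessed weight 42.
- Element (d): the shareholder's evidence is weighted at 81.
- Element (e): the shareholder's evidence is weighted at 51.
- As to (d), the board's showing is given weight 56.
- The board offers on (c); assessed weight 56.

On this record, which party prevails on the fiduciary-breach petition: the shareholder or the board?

— Issue I —
Stage I.1 (shareholder, the balance of probabilities, weight exceeds 55): (a) 57 > 55 — meets; (b) 61 (board's 42 disregarded) > 55 — meets.
  All elements met. The burden passes to the board.
Stage I.2 (board, the balance of probabilities, weight exceeds 55): (c) 56 (shareholder's 94 disregarded) > 55 — meets; (d) 56 (shareholder's 81 disregarded) > 55 — meets.
  The board carries the last stage.
With every stage satisfied, the board prevails on this issue.
— Issue II —
Stage II.1 — burden on shareholder; standard: a preponderance (weight exceeds 50).
    (e): 51 > 50 [met]
    (f): 51 (board's 90 disregarded) > 50 [met]
  Stage II.1 carried; the burden shifts to the board.
Stage II.2 — burden on board; standard: a preponderance (weight exceeds 50).
    (g): 51 (shareholder's 67 disregarded) > 50 [met]
    (h): 51 (shareholder's 13 disregarded) > 50 [met]
  All elements met at the final stage.
Every stage carried; the board prevails on this issue.
— Issue III —
Stage III.1 (shareholder, a substantially-more-likely showing, weight is at least 70): (i) 75 (board's 84 disregarded) ≥ 70 — meets.
  Stage III.1 is satisfied; the onus moves to the board.
Stage III.2 (board, a more-likely-than-not showing, weight is at least 49): (j) 49 (shareholder's 50 disregarded) ≥ 49 — meets.
  All elements met at the final stage.
With every stage satisfied, the board prevails on this issue.
Per-issue: Issue I → board; Issue II → board; Issue III → board. The shareholder must prevail on at least one issue; overall, the board prevails.

board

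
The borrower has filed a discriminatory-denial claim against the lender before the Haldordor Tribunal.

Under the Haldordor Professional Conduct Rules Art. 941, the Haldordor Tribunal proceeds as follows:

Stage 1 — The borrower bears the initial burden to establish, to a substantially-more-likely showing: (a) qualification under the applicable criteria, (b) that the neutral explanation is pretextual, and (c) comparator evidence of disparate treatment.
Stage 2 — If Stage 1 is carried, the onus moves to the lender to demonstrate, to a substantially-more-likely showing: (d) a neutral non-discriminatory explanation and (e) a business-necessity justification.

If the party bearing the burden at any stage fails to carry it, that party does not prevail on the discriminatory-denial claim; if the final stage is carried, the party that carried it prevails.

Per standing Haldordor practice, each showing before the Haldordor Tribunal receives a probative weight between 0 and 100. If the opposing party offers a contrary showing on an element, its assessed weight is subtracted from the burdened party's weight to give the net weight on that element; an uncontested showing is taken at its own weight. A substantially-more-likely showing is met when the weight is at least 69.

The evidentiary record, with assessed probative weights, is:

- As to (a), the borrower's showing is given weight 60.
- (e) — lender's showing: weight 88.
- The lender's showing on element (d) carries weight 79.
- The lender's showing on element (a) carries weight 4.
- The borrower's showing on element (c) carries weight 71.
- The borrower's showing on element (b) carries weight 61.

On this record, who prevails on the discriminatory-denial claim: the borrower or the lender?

lender

At Stage 1 the borrower must meet a substantially-more-likely showing (weight is at least 69): on (a) the weight is 60 less the opposing 4 gives net 56, < 69, so (a) does not meet the standard; on (b) the weight is 61, < 69, so (b) does not meet the standard; on (c) the weight is 71, which does reach 69, so (c) meets the standard.
  The borrower does not carry Stage 1.
The analysis ends at Stage 1; the lender prevails.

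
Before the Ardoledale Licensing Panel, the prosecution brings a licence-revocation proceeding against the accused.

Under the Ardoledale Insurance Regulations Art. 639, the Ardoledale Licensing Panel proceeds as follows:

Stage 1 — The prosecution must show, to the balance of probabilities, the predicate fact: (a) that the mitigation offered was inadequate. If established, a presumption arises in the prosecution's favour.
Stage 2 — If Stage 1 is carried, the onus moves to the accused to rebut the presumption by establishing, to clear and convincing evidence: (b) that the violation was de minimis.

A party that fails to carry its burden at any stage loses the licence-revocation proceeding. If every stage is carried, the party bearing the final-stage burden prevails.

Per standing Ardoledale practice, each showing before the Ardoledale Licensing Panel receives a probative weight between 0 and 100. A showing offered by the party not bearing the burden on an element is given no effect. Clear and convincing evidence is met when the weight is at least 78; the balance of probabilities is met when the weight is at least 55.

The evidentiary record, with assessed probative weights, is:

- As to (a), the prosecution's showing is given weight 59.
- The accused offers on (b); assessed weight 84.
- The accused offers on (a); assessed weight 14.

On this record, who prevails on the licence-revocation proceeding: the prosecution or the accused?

At Stage 1 the prosecution must meet the balance of probabilities (weight is at least 55): on (a) the weight is 59 (the accused's 14 is given no effect), ≥ 55, so (a) meets the standard.
  Stage 1 is satisfied; the onus moves to the accused.
At Stage 2 the accused must meet clear and convincing evidence (weight is at least 78): on (b) the weight is 84, ≥ 78, so (b) meets the standard.
  Stage 2 carried; the final stage is satisfied.
Every stage carried; the accused prevails.

accused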